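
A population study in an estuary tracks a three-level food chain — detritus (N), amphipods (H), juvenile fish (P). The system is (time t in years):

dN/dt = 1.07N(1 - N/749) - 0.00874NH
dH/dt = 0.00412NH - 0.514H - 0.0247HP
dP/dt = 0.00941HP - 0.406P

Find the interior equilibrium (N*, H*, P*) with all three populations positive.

N* ≈ 485, H* ≈ 43.1, P* ≈ 60.1

From dP/dt = 0: 0.00941H* = 0.406, so H* = 43.1.
From dN/dt = 0: 1.07(1 - N*/749) = 0.00874·43.1, giving N* = 749·(1 - 0.352) = 485.
From dH/dt = 0: 0.00412·485 - 0.514 = 0.0247P*, so P* = 1.48/0.0247 = 60.1.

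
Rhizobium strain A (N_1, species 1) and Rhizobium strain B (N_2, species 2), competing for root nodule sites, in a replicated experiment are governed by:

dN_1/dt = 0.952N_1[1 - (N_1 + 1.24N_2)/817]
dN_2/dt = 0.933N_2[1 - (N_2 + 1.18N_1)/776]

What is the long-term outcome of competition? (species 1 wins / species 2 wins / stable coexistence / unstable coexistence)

Compare the nullcline intercepts: K1/α12 = 817/1.24 = 659 < K2 = 776; K2/α21 = 776/1.18 = 658 < K1 = 817.
Since both are reversed, neither can invade when rare; the interior point is a saddle.

unstable coexistence (outcome depends on initial conditions)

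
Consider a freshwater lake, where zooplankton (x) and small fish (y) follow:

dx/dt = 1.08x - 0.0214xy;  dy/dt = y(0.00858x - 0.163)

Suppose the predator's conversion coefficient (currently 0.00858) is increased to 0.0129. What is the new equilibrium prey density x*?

x* ≈ 12.6

At the interior fixed point, setting dy/dt = 0 with y > 0 fixes x* = (predator death rate)/(xy coefficient) — independent of the other coefficients.
With the change, x* = 0.163/0.0129 = 12.6; it falls from 19.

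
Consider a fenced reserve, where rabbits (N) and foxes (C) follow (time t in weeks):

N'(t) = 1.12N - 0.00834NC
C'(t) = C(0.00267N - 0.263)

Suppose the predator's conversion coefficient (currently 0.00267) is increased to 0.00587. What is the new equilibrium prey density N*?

N* ≈ 44.8

At the interior fixed point, setting dC/dt = 0 with C > 0 fixes N* = (predator death rate)/(NC coefficient) — independent of the other coefficients.
With the change, N* = 0.263/0.00587 = 44.8; it falls from 98.5.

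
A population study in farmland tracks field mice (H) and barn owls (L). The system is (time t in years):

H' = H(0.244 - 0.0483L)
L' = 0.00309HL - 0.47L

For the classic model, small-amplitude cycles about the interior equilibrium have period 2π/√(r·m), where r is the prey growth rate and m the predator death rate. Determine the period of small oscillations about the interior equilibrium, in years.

Here r = 0.244 and m = 0.47, so r·m = 0.115.
ω = √0.115 = 0.339 per year, hence T = 2π/ω ≈ 18.6 years.

T ≈ 18.6 years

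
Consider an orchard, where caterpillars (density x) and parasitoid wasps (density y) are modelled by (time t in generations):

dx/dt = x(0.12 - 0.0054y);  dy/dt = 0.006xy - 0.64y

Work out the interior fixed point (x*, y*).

Set dy/dt = 0 with y > 0: 0.006x - 0.64 = 0, so x* = 0.64/0.006 = 107.
Set dx/dt = 0 with x > 0: 0.12 - 0.0054y = 0, so y* = 0.12/0.0054 = 22.2.

x* ≈ 107, y* ≈ 22.2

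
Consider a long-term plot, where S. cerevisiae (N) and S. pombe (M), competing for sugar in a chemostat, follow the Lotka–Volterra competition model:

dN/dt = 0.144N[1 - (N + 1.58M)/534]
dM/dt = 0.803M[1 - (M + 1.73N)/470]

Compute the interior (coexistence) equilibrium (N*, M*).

N* ≈ 120, M* ≈ 262

Setting both brackets to zero gives the nullclines N + 1.58M = 534 and 1.73N + M = 470.
Substituting M = 470 - 1.73N into the first: N(1 - 1.58·1.73) = 534 - 1.58·470.
So N* = -209/-1.73 = 120, and then M* = 470 - 1.73·120 = 262.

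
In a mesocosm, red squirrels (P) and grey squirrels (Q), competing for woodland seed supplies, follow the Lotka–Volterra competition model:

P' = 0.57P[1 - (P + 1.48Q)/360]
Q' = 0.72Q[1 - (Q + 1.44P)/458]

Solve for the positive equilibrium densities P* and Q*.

P* ≈ 281, Q* ≈ 53.4

Setting both brackets to zero gives the nullclines P + 1.48Q = 360 and 1.44P + Q = 458.
Substituting Q = 458 - 1.44P into the first: P(1 - 1.48·1.44) = 360 - 1.48·458.
So P* = -318/-1.13 = 281, and then Q* = 458 - 1.44·281 = 53.4.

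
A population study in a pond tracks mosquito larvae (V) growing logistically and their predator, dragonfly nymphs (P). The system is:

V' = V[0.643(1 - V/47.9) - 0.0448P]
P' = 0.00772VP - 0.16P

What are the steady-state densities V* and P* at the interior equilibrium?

V* ≈ 20.7, P* ≈ 8.14

From dP/dt = 0 with P > 0: 0.00772V* = 0.16, so V* = 20.7.
Substitute into dV/dt = 0: 0.643(1 - 20.7/47.9) = 0.0448P*.
The bracket is 0.567, giving P* = 0.365/0.0448 = 8.14.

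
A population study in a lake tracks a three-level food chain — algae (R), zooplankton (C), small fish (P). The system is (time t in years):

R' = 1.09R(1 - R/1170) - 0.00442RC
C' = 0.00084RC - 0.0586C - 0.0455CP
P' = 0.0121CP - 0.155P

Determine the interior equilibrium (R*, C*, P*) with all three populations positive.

R* ≈ 1110, C* ≈ 12.8, P* ≈ 19.2

From dP/dt = 0: 0.0121C* = 0.155, so C* = 12.8.
From dR/dt = 0: 1.09(1 - R*/1170) = 0.00442·12.8, giving R* = 1170·(1 - 0.0519) = 1110.
From dC/dt = 0: 0.00084·1110 - 0.0586 = 0.0455P*, so P* = 0.873/0.0455 = 19.2.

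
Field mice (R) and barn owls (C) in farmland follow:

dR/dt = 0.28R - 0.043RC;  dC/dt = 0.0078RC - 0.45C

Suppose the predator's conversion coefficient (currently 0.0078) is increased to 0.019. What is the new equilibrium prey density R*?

R* ≈ 23.7

At the interior fixed point, setting dC/dt = 0 with C > 0 fixes R* = (predator death rate)/(RC coefficient) — independent of the other coefficients.
With the change, R* = 0.45/0.019 = 23.7; it falls from 57.7.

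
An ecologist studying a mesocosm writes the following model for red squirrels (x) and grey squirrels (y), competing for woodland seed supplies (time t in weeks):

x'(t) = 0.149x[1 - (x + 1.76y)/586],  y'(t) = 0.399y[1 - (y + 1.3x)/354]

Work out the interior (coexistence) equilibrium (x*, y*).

x* ≈ 28.8, y* ≈ 317

Setting both brackets to zero gives the nullclines x + 1.76y = 586 and 1.3x + y = 354.
Substituting y = 354 - 1.3x into the first: x(1 - 1.76·1.3) = 586 - 1.76·354.
So x* = -37/-1.29 = 28.8, and then y* = 354 - 1.3·28.8 = 317.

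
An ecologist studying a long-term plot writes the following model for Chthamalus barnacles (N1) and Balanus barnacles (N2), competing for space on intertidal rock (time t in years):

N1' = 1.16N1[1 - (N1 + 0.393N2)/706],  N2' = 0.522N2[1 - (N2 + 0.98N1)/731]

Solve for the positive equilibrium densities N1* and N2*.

Setting both brackets to zero gives the nullclines N1 + 0.393N2 = 706 and 0.98N1 + N2 = 731.
Substituting N2 = 731 - 0.98N1 into the first: N1(1 - 0.393·0.98) = 706 - 0.393·731.
So N1* = 419/0.615 = 681, and then N2* = 731 - 0.98·681 = 63.6.

N1* ≈ 681, N2* ≈ 63.6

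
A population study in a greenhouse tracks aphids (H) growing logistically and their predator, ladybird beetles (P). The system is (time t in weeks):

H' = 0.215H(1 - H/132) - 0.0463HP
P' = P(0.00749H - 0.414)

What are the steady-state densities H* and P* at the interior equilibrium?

From dP/dt = 0 with P > 0: 0.00749H* = 0.414, so H* = 55.3.
Substitute into dH/dt = 0: 0.215(1 - 55.3/132) = 0.0463P*.
The bracket is 0.581, giving P* = 0.125/0.0463 = 2.7.

H* ≈ 55.3, P* ≈ 2.7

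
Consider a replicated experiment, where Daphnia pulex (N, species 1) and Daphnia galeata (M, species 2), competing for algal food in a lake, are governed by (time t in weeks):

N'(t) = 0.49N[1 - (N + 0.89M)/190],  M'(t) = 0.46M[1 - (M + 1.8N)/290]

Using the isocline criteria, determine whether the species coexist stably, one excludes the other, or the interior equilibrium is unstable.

unstable coexistence (outcome depends on initial conditions)

Compare the nullcline intercepts: K1/α12 = 190/0.89 = 213 < K2 = 290; K2/α21 = 290/1.8 = 161 < K1 = 190.
Since both are reversed, neither can invade when rare; the interior point is a saddle.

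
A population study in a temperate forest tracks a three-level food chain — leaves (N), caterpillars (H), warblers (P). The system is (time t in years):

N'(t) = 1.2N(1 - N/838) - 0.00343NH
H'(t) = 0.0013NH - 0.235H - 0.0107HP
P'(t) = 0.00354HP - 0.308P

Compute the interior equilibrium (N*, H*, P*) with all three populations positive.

From dP/dt = 0: 0.00354H* = 0.308, so H* = 87.
From dN/dt = 0: 1.2(1 - N*/838) = 0.00343·87, giving N* = 838·(1 - 0.249) = 630.
From dH/dt = 0: 0.0013·630 - 0.235 = 0.0107P*, so P* = 0.583/0.0107 = 54.5.

N* ≈ 630, H* ≈ 87, P* ≈ 54.5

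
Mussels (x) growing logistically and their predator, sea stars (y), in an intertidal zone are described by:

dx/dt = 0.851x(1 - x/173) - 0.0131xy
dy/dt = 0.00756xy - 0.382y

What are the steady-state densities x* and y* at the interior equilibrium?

x* ≈ 50.5, y* ≈ 46

From dy/dt = 0 with y > 0: 0.00756x* = 0.382, so x* = 50.5.
Substitute into dx/dt = 0: 0.851(1 - 50.5/173) = 0.0131y*.
The bracket is 0.708, giving y* = 0.602/0.0131 = 46.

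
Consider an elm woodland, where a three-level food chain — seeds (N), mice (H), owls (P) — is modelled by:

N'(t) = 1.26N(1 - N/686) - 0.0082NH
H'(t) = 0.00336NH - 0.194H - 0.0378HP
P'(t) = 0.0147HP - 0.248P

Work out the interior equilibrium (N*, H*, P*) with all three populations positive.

From dP/dt = 0: 0.0147H* = 0.248, so H* = 16.9.
From dN/dt = 0: 1.26(1 - N*/686) = 0.0082·16.9, giving N* = 686·(1 - 0.11) = 611.
From dH/dt = 0: 0.00336·611 - 0.194 = 0.0378P*, so P* = 1.86/0.0378 = 49.2.

N* ≈ 611, H* ≈ 16.9, P* ≈ 49.2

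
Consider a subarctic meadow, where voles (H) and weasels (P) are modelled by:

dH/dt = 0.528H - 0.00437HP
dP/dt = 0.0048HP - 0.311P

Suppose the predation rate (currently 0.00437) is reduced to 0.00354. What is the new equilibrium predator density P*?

At the interior fixed point, setting dH/dt = 0 with H > 0 fixes P* = (prey growth rate)/(HP coefficient) — independent of the other coefficients.
With the change, P* = 0.528/0.00354 = 149; it rises from 121.

P* ≈ 149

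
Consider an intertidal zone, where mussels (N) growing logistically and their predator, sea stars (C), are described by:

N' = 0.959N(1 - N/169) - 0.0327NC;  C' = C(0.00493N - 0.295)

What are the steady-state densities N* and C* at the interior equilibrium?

From dC/dt = 0 with C > 0: 0.00493N* = 0.295, so N* = 59.8.
Substitute into dN/dt = 0: 0.959(1 - 59.8/169) = 0.0327C*.
The bracket is 0.646, giving C* = 0.619/0.0327 = 18.9.

N* ≈ 59.8, C* ≈ 18.9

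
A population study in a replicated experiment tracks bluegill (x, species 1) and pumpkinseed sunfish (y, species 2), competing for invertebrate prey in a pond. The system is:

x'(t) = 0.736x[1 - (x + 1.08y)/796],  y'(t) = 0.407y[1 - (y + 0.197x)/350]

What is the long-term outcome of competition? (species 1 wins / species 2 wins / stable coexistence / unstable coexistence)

Compare the nullcline intercepts: K1/α12 = 796/1.08 = 737 > K2 = 350; K2/α21 = 350/0.197 = 1780 > K1 = 796.
Since both inequalities hold, each species can invade when rare, so the interior equilibrium is stable.

stable coexistence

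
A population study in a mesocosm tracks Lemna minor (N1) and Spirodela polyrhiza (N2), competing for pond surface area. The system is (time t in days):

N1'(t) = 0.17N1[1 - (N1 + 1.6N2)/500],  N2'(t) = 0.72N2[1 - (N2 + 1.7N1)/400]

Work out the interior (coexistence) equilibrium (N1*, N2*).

N1* ≈ 81.4, N2* ≈ 262

Setting both brackets to zero gives the nullclines N1 + 1.6N2 = 500 and 1.7N1 + N2 = 400.
Substituting N2 = 400 - 1.7N1 into the first: N1(1 - 1.6·1.7) = 500 - 1.6·400.
So N1* = -140/-1.72 = 81.4, and then N2* = 400 - 1.7·81.4 = 262.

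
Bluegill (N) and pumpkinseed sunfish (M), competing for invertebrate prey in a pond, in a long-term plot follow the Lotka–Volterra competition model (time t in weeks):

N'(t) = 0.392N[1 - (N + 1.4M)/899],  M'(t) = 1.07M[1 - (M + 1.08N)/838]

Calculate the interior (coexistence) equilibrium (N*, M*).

N* ≈ 536, M* ≈ 260

Setting both brackets to zero gives the nullclines N + 1.4M = 899 and 1.08N + M = 838.
Substituting M = 838 - 1.08N into the first: N(1 - 1.4·1.08) = 899 - 1.4·838.
So N* = -274/-0.512 = 536, and then M* = 838 - 1.08·536 = 260.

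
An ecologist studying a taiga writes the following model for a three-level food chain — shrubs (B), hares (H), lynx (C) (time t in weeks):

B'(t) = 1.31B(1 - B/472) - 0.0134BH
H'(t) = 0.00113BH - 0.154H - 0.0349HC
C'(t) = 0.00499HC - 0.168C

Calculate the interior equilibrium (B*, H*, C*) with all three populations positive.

B* ≈ 309, H* ≈ 33.7, C* ≈ 5.61

From dC/dt = 0: 0.00499H* = 0.168, so H* = 33.7.
From dB/dt = 0: 1.31(1 - B*/472) = 0.0134·33.7, giving B* = 472·(1 - 0.344) = 309.
From dH/dt = 0: 0.00113·309 - 0.154 = 0.0349C*, so C* = 0.196/0.0349 = 5.61.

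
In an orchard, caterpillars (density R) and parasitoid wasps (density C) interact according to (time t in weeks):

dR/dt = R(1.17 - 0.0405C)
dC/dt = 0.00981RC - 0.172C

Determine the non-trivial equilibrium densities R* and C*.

Set dC/dt = 0 with C > 0: 0.00981R - 0.172 = 0, so R* = 0.172/0.00981 = 17.5.
Set dR/dt = 0 with R > 0: 1.17 - 0.0405C = 0, so C* = 1.17/0.0405 = 28.9.

R* ≈ 17.5, C* ≈ 28.9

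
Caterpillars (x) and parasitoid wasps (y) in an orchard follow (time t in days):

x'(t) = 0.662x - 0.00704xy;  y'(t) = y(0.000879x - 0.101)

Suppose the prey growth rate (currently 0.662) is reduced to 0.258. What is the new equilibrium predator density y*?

y* ≈ 36.6

At the interior fixed point, setting dx/dt = 0 with x > 0 fixes y* = (prey growth rate)/(xy coefficient) — independent of the other coefficients.
With the change, y* = 0.258/0.00704 = 36.6; it falls from 94.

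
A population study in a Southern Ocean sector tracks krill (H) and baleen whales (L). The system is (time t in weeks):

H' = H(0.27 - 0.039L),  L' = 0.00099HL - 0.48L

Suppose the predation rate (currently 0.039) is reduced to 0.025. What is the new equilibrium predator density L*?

At the interior fixed point, setting dH/dt = 0 with H > 0 fixes L* = (prey growth rate)/(HL coefficient) — independent of the other coefficients.
With the change, L* = 0.27/0.025 = 10.8; it rises from 6.92.

L* ≈ 10.8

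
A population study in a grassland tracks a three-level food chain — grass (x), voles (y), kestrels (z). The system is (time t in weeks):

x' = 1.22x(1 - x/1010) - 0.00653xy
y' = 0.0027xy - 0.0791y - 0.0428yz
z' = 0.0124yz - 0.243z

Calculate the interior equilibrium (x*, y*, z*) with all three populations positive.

x* ≈ 904, y* ≈ 19.6, z* ≈ 55.2

From dz/dt = 0: 0.0124y* = 0.243, so y* = 19.6.
From dx/dt = 0: 1.22(1 - x*/1010) = 0.00653·19.6, giving x* = 1010·(1 - 0.105) = 904.
From dy/dt = 0: 0.0027·904 - 0.0791 = 0.0428z*, so z* = 2.36/0.0428 = 55.2.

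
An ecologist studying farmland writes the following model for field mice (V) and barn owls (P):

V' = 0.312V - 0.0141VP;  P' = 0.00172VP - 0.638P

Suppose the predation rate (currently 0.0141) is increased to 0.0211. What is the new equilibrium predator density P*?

P* ≈ 14.8

At the interior fixed point, setting dV/dt = 0 with V > 0 fixes P* = (prey growth rate)/(VP coefficient) — independent of the other coefficients.
With the change, P* = 0.312/0.0211 = 14.8; it falls from 22.1.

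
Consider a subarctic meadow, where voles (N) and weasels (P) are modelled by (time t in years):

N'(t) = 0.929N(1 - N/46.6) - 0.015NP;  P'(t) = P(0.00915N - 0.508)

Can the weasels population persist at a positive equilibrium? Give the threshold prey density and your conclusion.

Threshold N = 55.5; K < 55.5, so no, the predator goes extinct.

The predator equation gives dP/dt > 0 only when N > 0.508/0.00915 = 55.5.
Without the predator, N → K = 46.6. Since 46.6 < 55.5, the predator cannot invade.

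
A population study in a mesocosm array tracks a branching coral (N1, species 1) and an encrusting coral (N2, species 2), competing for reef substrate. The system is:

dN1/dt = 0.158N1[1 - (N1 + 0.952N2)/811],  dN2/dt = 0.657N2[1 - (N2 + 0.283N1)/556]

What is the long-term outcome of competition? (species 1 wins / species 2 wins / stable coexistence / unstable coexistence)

Compare the nullcline intercepts: K1/α12 = 811/0.952 = 852 > K2 = 556; K2/α21 = 556/0.283 = 1960 > K1 = 811.
Since both inequalities hold, each species can invade when rare, so the interior equilibrium is stable.

stable coexistence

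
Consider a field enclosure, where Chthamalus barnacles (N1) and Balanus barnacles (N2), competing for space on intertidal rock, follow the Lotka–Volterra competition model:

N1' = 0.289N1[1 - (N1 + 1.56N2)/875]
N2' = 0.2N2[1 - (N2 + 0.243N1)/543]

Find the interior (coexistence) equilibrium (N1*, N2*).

Setting both brackets to zero gives the nullclines N1 + 1.56N2 = 875 and 0.243N1 + N2 = 543.
Substituting N2 = 543 - 0.243N1 into the first: N1(1 - 1.56·0.243) = 875 - 1.56·543.
So N1* = 27.9/0.621 = 45, and then N2* = 543 - 0.243·45 = 532.

N1* ≈ 45, N2* ≈ 532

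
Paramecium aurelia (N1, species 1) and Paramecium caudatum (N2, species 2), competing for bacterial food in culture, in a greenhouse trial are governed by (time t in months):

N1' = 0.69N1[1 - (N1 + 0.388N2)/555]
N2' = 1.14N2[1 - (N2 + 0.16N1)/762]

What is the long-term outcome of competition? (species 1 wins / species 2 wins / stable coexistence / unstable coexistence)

Compare the nullcline intercepts: K1/α12 = 555/0.388 = 1430 > K2 = 762; K2/α21 = 762/0.16 = 4760 > K1 = 555.
Since both inequalities hold, each species can invade when rare, so the interior equilibrium is stable.

stable coexistence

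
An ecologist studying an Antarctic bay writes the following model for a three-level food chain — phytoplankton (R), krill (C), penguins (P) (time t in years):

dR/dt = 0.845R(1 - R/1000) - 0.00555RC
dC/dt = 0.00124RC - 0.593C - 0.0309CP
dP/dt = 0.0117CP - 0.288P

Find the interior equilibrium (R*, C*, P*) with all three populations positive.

R* ≈ 838, C* ≈ 24.6, P* ≈ 14.5

From dP/dt = 0: 0.0117C* = 0.288, so C* = 24.6.
From dR/dt = 0: 0.845(1 - R*/1000) = 0.00555·24.6, giving R* = 1000·(1 - 0.162) = 838.
From dC/dt = 0: 0.00124·838 - 0.593 = 0.0309P*, so P* = 0.447/0.0309 = 14.5.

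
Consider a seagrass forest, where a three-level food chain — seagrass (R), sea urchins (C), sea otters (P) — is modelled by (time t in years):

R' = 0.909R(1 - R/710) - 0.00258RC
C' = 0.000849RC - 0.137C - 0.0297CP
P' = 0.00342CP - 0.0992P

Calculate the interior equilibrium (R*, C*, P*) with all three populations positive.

R* ≈ 652, C* ≈ 29, P* ≈ 14

From dP/dt = 0: 0.00342C* = 0.0992, so C* = 29.
From dR/dt = 0: 0.909(1 - R*/710) = 0.00258·29, giving R* = 710·(1 - 0.0823) = 652.
From dC/dt = 0: 0.000849·652 - 0.137 = 0.0297P*, so P* = 0.416/0.0297 = 14.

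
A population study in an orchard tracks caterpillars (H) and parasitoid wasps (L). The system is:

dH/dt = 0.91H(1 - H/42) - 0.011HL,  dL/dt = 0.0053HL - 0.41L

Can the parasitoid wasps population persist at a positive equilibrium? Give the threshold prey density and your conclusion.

Threshold H = 77.4; K < 77.4, so no, the predator goes extinct.

The predator equation gives dL/dt > 0 only when H > 0.41/0.0053 = 77.4.
Without the predator, H → K = 42. Since 42 < 77.4, the predator cannot invade.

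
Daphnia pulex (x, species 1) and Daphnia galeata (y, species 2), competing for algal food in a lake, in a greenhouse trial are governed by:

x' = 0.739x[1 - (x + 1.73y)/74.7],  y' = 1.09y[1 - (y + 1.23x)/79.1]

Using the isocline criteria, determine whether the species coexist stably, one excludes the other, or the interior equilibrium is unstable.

Compare the nullcline intercepts: K1/α12 = 74.7/1.73 = 43.2 < K2 = 79.1; K2/α21 = 79.1/1.23 = 64.3 < K1 = 74.7.
Since both are reversed, neither can invade when rare; the interior point is a saddle.

unstable coexistence (outcome depends on initial conditions)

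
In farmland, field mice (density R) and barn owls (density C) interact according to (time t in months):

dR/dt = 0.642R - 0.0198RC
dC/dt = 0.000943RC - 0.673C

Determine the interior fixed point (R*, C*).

R* ≈ 714, C* ≈ 32.4

Set dC/dt = 0 with C > 0: 0.000943R - 0.673 = 0, so R* = 0.673/0.000943 = 714.
Set dR/dt = 0 with R > 0: 0.642 - 0.0198C = 0, so C* = 0.642/0.0198 = 32.4.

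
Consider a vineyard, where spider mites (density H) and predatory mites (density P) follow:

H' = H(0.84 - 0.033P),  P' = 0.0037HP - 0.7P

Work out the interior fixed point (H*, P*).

Set dP/dt = 0 with P > 0: 0.0037H - 0.7 = 0, so H* = 0.7/0.0037 = 189.
Set dH/dt = 0 with H > 0: 0.84 - 0.033P = 0, so P* = 0.84/0.033 = 25.5.

H* ≈ 189, P* ≈ 25.5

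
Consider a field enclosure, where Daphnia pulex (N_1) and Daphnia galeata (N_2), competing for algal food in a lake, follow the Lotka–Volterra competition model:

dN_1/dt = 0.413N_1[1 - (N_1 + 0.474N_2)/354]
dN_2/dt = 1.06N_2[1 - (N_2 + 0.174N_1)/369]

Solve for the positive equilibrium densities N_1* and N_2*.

Setting both brackets to zero gives the nullclines N_1 + 0.474N_2 = 354 and 0.174N_1 + N_2 = 369.
Substituting N_2 = 369 - 0.174N_1 into the first: N_1(1 - 0.474·0.174) = 354 - 0.474·369.
So N_1* = 179/0.918 = 195, and then N_2* = 369 - 0.174·195 = 335.

N_1* ≈ 195, N_2* ≈ 335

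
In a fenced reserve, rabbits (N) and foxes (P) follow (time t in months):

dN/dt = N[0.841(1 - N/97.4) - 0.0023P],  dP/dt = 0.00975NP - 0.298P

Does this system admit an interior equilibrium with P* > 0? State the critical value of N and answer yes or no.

Threshold N = 30.6; K > 30.6, so yes, the predator persists.

The predator equation gives dP/dt > 0 only when N > 0.298/0.00975 = 30.6.
Without the predator, N → K = 97.4. Since 97.4 > 30.6, the predator can invade and persist.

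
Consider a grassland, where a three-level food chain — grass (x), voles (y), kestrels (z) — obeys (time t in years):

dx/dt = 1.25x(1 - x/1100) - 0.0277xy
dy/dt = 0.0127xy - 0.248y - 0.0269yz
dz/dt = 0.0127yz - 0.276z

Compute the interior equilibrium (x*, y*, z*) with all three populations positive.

From dz/dt = 0: 0.0127y* = 0.276, so y* = 21.7.
From dx/dt = 0: 1.25(1 - x*/1100) = 0.0277·21.7, giving x* = 1100·(1 - 0.482) = 570.
From dy/dt = 0: 0.0127·570 - 0.248 = 0.0269z*, so z* = 6.99/0.0269 = 260.

x* ≈ 570, y* ≈ 21.7, z* ≈ 260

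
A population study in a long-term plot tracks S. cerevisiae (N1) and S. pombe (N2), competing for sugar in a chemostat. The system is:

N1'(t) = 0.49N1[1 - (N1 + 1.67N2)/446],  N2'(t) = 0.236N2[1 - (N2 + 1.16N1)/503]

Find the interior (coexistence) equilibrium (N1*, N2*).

Setting both brackets to zero gives the nullclines N1 + 1.67N2 = 446 and 1.16N1 + N2 = 503.
Substituting N2 = 503 - 1.16N1 into the first: N1(1 - 1.67·1.16) = 446 - 1.67·503.
So N1* = -394/-0.937 = 420, and then N2* = 503 - 1.16·420 = 15.3.

N1* ≈ 420, N2* ≈ 15.3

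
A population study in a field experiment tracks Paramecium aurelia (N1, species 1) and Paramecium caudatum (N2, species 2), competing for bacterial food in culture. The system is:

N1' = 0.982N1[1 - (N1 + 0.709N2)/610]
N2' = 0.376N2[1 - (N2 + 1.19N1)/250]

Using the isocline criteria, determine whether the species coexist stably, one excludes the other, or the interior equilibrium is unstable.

Compare the nullcline intercepts: K1/α12 = 610/0.709 = 860 > K2 = 250; K2/α21 = 250/1.19 = 210 < K1 = 610.
Since the inequalities point opposite ways, species 1 can invade but species 2 cannot.

species 1 excludes species 2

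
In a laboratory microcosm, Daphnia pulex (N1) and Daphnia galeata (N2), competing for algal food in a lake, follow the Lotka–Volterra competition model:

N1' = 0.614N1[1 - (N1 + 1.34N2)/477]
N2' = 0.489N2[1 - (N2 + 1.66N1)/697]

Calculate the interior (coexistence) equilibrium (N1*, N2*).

Setting both brackets to zero gives the nullclines N1 + 1.34N2 = 477 and 1.66N1 + N2 = 697.
Substituting N2 = 697 - 1.66N1 into the first: N1(1 - 1.34·1.66) = 477 - 1.34·697.
So N1* = -457/-1.22 = 373, and then N2* = 697 - 1.66·373 = 77.4.

N1* ≈ 373, N2* ≈ 77.4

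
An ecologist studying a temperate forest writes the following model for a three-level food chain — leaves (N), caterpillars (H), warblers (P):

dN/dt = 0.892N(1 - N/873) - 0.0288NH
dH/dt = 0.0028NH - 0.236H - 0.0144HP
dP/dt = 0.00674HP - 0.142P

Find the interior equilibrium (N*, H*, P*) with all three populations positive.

N* ≈ 279, H* ≈ 21.1, P* ≈ 37.9

From dP/dt = 0: 0.00674H* = 0.142, so H* = 21.1.
From dN/dt = 0: 0.892(1 - N*/873) = 0.0288·21.1, giving N* = 873·(1 - 0.68) = 279.
From dH/dt = 0: 0.0028·279 - 0.236 = 0.0144P*, so P* = 0.546/0.0144 = 37.9.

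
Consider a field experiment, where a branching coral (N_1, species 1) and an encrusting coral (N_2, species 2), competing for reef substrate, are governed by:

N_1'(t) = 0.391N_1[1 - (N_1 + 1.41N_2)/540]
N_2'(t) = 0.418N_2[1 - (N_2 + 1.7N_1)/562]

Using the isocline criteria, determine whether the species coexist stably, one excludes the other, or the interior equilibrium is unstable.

unstable coexistence (outcome depends on initial conditions)

Compare the nullcline intercepts: K1/α12 = 540/1.41 = 383 < K2 = 562; K2/α21 = 562/1.7 = 331 < K1 = 540.
Since both are reversed, neither can invade when rare; the interior point is a saddle.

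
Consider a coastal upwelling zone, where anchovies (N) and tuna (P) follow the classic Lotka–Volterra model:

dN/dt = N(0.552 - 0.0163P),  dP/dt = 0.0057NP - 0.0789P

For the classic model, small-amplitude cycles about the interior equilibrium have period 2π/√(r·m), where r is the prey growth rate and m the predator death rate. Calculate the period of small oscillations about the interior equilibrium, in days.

Here r = 0.552 and m = 0.0789, so r·m = 0.0436.
ω = √0.0436 = 0.209 per day, hence T = 2π/ω ≈ 30.1 days.

T ≈ 30.1 days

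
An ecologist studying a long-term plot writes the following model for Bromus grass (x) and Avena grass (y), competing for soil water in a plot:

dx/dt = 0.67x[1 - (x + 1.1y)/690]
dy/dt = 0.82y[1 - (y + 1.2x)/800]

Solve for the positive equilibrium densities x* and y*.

x* ≈ 594, y* ≈ 87.5

Setting both brackets to zero gives the nullclines x + 1.1y = 690 and 1.2x + y = 800.
Substituting y = 800 - 1.2x into the first: x(1 - 1.1·1.2) = 690 - 1.1·800.
So x* = -190/-0.32 = 594, and then y* = 800 - 1.2·594 = 87.5.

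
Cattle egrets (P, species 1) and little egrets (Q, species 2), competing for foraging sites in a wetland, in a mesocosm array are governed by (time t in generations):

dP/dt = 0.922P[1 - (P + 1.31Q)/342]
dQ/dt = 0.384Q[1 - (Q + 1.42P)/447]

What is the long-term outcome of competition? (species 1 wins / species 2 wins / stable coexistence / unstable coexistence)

unstable coexistence (outcome depends on initial conditions)

Compare the nullcline intercepts: K1/α12 = 342/1.31 = 261 < K2 = 447; K2/α21 = 447/1.42 = 315 < K1 = 342.
Since both are reversed, neither can invade when rare; the interior point is a saddle.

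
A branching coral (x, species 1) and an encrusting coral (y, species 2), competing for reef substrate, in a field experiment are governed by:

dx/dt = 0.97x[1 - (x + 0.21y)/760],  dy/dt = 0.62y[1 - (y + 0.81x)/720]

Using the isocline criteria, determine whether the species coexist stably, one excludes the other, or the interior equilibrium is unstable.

stable coexistence

Compare the nullcline intercepts: K1/α12 = 760/0.21 = 3620 > K2 = 720; K2/α21 = 720/0.81 = 889 > K1 = 760.
Since both inequalities hold, each species can invade when rare, so the interior equilibrium is stable.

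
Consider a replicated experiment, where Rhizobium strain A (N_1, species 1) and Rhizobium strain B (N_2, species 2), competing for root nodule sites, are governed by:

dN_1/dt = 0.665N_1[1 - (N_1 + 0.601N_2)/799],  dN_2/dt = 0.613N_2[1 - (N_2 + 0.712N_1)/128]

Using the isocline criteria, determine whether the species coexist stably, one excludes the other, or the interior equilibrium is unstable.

Compare the nullcline intercepts: K1/α12 = 799/0.601 = 1330 > K2 = 128; K2/α21 = 128/0.712 = 180 < K1 = 799.
Since the inequalities point opposite ways, species 1 can invade but species 2 cannot.

species 1 excludes species 2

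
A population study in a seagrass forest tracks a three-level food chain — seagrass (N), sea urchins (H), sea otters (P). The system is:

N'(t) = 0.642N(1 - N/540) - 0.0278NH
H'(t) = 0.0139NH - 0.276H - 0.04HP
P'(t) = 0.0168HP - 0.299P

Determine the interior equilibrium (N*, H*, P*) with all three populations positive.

N* ≈ 124, H* ≈ 17.8, P* ≈ 36.1

From dP/dt = 0: 0.0168H* = 0.299, so H* = 17.8.
From dN/dt = 0: 0.642(1 - N*/540) = 0.0278·17.8, giving N* = 540·(1 - 0.771) = 124.
From dH/dt = 0: 0.0139·124 - 0.276 = 0.04P*, so P* = 1.45/0.04 = 36.1.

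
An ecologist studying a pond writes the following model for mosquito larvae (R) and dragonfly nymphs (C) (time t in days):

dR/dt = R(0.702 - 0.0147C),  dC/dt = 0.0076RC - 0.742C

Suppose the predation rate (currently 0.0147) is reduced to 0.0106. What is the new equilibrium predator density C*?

At the interior fixed point, setting dR/dt = 0 with R > 0 fixes C* = (prey growth rate)/(RC coefficient) — independent of the other coefficients.
With the change, C* = 0.702/0.0106 = 66.2; it rises from 47.8.

C* ≈ 66.2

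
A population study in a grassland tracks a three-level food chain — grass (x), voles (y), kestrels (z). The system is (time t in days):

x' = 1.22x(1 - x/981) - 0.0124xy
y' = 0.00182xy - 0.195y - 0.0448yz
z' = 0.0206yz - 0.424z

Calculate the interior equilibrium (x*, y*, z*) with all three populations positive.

From dz/dt = 0: 0.0206y* = 0.424, so y* = 20.6.
From dx/dt = 0: 1.22(1 - x*/981) = 0.0124·20.6, giving x* = 981·(1 - 0.209) = 776.
From dy/dt = 0: 0.00182·776 - 0.195 = 0.0448z*, so z* = 1.22/0.0448 = 27.2.

x* ≈ 776, y* ≈ 20.6, z* ≈ 27.2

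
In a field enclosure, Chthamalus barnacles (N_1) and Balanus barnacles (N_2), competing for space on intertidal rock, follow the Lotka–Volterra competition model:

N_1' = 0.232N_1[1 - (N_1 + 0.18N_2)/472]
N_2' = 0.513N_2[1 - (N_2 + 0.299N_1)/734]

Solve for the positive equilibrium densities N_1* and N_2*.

N_1* ≈ 359, N_2* ≈ 627

Setting both brackets to zero gives the nullclines N_1 + 0.18N_2 = 472 and 0.299N_1 + N_2 = 734.
Substituting N_2 = 734 - 0.299N_1 into the first: N_1(1 - 0.18·0.299) = 472 - 0.18·734.
So N_1* = 340/0.946 = 359, and then N_2* = 734 - 0.299·359 = 627.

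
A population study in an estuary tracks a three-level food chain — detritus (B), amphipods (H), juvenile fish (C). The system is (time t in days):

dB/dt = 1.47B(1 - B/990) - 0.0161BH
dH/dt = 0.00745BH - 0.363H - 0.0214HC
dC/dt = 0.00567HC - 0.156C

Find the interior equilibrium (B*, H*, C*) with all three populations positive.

From dC/dt = 0: 0.00567H* = 0.156, so H* = 27.5.
From dB/dt = 0: 1.47(1 - B*/990) = 0.0161·27.5, giving B* = 990·(1 - 0.301) = 692.
From dH/dt = 0: 0.00745·692 - 0.363 = 0.0214C*, so C* = 4.79/0.0214 = 224.

B* ≈ 692, H* ≈ 27.5, C* ≈ 224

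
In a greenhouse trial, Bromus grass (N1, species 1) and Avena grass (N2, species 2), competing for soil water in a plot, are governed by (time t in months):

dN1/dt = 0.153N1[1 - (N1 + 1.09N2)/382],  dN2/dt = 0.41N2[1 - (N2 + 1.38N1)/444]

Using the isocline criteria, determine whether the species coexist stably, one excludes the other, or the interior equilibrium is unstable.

Compare the nullcline intercepts: K1/α12 = 382/1.09 = 350 < K2 = 444; K2/α21 = 444/1.38 = 322 < K1 = 382.
Since both are reversed, neither can invade when rare; the interior point is a saddle.

unstable coexistence (outcome depends on initial conditions)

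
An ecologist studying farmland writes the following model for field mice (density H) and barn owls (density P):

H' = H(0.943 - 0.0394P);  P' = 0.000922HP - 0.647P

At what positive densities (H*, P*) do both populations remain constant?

Set dP/dt = 0 with P > 0: 0.000922H - 0.647 = 0, so H* = 0.647/0.000922 = 702.
Set dH/dt = 0 with H > 0: 0.943 - 0.0394P = 0, so P* = 0.943/0.0394 = 23.9.

H* ≈ 702, P* ≈ 23.9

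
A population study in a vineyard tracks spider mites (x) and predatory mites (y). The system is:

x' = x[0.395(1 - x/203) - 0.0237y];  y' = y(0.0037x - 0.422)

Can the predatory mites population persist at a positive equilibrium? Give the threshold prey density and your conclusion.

The predator equation gives dy/dt > 0 only when x > 0.422/0.0037 = 114.
Without the predator, x → K = 203. Since 203 > 114, the predator can invade and persist.

Threshold x = 114; K > 114, so yes, the predator persists.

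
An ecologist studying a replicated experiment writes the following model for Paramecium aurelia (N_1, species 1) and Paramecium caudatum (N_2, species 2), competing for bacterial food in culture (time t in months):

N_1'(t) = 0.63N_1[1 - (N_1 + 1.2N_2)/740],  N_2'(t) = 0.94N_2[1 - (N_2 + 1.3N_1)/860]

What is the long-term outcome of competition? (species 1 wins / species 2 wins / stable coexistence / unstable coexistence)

unstable coexistence (outcome depends on initial conditions)

Compare the nullcline intercepts: K1/α12 = 740/1.2 = 617 < K2 = 860; K2/α21 = 860/1.3 = 662 < K1 = 740.
Since both are reversed, neither can invade when rare; the interior point is a saddle.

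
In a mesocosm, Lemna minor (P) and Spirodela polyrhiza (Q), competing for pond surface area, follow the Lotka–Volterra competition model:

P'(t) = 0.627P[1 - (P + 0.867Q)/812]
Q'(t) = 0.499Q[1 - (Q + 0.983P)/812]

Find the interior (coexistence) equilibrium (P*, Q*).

P* ≈ 731, Q* ≈ 93.4

Setting both brackets to zero gives the nullclines P + 0.867Q = 812 and 0.983P + Q = 812.
Substituting Q = 812 - 0.983P into the first: P(1 - 0.867·0.983) = 812 - 0.867·812.
So P* = 108/0.148 = 731, and then Q* = 812 - 0.983·731 = 93.4.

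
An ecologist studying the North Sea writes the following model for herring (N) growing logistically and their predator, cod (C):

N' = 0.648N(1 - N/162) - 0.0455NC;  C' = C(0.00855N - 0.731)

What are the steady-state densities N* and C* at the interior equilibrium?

N* ≈ 85.5, C* ≈ 6.73

From dC/dt = 0 with C > 0: 0.00855N* = 0.731, so N* = 85.5.
Substitute into dN/dt = 0: 0.648(1 - 85.5/162) = 0.0455C*.
The bracket is 0.472, giving C* = 0.306/0.0455 = 6.73.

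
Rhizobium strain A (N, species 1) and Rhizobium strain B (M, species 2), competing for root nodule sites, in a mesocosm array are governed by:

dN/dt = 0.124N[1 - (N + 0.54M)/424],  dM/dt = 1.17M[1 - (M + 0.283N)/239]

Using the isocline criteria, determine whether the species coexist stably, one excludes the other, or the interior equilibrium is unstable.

stable coexistence

Compare the nullcline intercepts: K1/α12 = 424/0.54 = 785 > K2 = 239; K2/α21 = 239/0.283 = 845 > K1 = 424.
Since both inequalities hold, each species can invade when rare, so the interior equilibrium is stable.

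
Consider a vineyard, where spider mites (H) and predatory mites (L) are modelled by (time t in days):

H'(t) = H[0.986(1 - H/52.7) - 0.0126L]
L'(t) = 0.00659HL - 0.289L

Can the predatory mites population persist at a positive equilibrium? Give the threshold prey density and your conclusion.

Threshold H = 43.9; K > 43.9, so yes, the predator persists.

The predator equation gives dL/dt > 0 only when H > 0.289/0.00659 = 43.9.
Without the predator, H → K = 52.7. Since 52.7 > 43.9, the predator can invade and persist.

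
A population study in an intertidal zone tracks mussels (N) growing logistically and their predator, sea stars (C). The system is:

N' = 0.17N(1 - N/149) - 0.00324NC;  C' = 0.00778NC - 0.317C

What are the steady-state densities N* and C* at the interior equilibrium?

From dC/dt = 0 with C > 0: 0.00778N* = 0.317, so N* = 40.7.
Substitute into dN/dt = 0: 0.17(1 - 40.7/149) = 0.00324C*.
The bracket is 0.727, giving C* = 0.124/0.00324 = 38.1.

N* ≈ 40.7, C* ≈ 38.1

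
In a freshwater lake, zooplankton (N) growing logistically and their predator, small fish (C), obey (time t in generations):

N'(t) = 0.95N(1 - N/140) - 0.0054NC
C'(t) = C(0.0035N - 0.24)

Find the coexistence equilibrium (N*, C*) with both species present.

From dC/dt = 0 with C > 0: 0.0035N* = 0.24, so N* = 68.6.
Substitute into dN/dt = 0: 0.95(1 - 68.6/140) = 0.0054C*.
The bracket is 0.51, giving C* = 0.485/0.0054 = 89.8.

N* ≈ 68.6, C* ≈ 89.8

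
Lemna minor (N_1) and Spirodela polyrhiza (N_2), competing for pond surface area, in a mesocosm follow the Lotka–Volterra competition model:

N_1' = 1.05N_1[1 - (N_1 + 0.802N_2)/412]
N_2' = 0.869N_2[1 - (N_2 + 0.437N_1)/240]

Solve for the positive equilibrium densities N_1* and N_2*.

N_1* ≈ 338, N_2* ≈ 92.3

Setting both brackets to zero gives the nullclines N_1 + 0.802N_2 = 412 and 0.437N_1 + N_2 = 240.
Substituting N_2 = 240 - 0.437N_1 into the first: N_1(1 - 0.802·0.437) = 412 - 0.802·240.
So N_1* = 220/0.65 = 338, and then N_2* = 240 - 0.437·338 = 92.3.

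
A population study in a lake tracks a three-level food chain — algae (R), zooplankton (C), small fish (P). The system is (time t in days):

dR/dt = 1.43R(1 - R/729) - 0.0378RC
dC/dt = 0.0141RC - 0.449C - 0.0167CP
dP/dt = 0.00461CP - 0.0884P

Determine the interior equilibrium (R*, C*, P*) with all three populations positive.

R* ≈ 359, C* ≈ 19.2, P* ≈ 277

From dP/dt = 0: 0.00461C* = 0.0884, so C* = 19.2.
From dR/dt = 0: 1.43(1 - R*/729) = 0.0378·19.2, giving R* = 729·(1 - 0.507) = 359.
From dC/dt = 0: 0.0141·359 - 0.449 = 0.0167P*, so P* = 4.62/0.0167 = 277.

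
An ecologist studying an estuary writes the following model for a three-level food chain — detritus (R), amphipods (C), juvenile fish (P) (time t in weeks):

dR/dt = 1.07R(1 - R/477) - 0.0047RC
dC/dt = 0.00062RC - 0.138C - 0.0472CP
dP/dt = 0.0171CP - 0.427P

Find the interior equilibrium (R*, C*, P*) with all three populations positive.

R* ≈ 425, C* ≈ 25, P* ≈ 2.65

From dP/dt = 0: 0.0171C* = 0.427, so C* = 25.
From dR/dt = 0: 1.07(1 - R*/477) = 0.0047·25, giving R* = 477·(1 - 0.11) = 425.
From dC/dt = 0: 0.00062·425 - 0.138 = 0.0472P*, so P* = 0.125/0.0472 = 2.65.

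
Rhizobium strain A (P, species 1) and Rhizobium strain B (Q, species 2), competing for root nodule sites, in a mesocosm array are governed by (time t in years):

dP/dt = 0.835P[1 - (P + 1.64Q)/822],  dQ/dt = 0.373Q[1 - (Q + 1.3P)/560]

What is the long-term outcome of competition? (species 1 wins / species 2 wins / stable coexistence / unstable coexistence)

Compare the nullcline intercepts: K1/α12 = 822/1.64 = 501 < K2 = 560; K2/α21 = 560/1.3 = 431 < K1 = 822.
Since both are reversed, neither can invade when rare; the interior point is a saddle.

unstable coexistence (outcome depends on initial conditions)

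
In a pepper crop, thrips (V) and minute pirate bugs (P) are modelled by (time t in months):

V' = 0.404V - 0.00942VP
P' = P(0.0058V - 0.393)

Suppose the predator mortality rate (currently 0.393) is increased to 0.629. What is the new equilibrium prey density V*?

V* ≈ 108

At the interior fixed point, setting dP/dt = 0 with P > 0 fixes V* = (predator death rate)/(VP coefficient) — independent of the other coefficients.
With the change, V* = 0.629/0.0058 = 108; it rises from 67.8.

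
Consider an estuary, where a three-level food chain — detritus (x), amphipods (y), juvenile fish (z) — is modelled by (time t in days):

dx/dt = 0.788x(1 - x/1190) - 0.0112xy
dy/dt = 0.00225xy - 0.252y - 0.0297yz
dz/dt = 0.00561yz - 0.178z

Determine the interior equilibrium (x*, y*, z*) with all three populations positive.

From dz/dt = 0: 0.00561y* = 0.178, so y* = 31.7.
From dx/dt = 0: 0.788(1 - x*/1190) = 0.0112·31.7, giving x* = 1190·(1 - 0.451) = 653.
From dy/dt = 0: 0.00225·653 - 0.252 = 0.0297z*, so z* = 1.22/0.0297 = 41.

x* ≈ 653, y* ≈ 31.7, z* ≈ 41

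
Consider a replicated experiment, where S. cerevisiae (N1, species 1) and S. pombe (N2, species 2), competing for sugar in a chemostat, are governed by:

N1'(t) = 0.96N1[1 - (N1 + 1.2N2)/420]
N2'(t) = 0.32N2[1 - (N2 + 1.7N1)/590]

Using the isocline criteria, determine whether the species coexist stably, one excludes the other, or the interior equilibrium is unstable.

unstable coexistence (outcome depends on initial conditions)

Compare the nullcline intercepts: K1/α12 = 420/1.2 = 350 < K2 = 590; K2/α21 = 590/1.7 = 347 < K1 = 420.
Since both are reversed, neither can invade when rare; the interior point is a saddle.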